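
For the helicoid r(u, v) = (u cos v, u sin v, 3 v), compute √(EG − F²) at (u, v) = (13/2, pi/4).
√(EG − F²)|_{(13/2, pi/4)} = sqrt(205)/2

E = 1, F = 0, G = u^2 + 9; EG − F² = u^2 + 9; √(EG − F²) = sqrt(u^2 + 9). At the given point: sqrt(205)/2.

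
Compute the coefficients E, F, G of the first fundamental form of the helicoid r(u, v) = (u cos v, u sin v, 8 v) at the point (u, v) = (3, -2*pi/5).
E = 1;  F = 0;  G = 73

Partials: r_u = (cos(v), sin(v), 0), r_v = (-u*sin(v), u*cos(v), 8). As functions of (u, v):
  E = r_u · r_u = 1,
  F = r_u · r_v = 0,
  G = r_v · r_v = u^2 + 64.
Evaluating at (u, v) = (3, -2*pi/5): E = 1, F = 0, G = 73.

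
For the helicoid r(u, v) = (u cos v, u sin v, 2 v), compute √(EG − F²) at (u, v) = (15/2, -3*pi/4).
√(EG − F²)|_{(15/2, -3*pi/4)} = sqrt(241)/2

E = 1, F = 0, G = u^2 + 4; EG − F² = u^2 + 4; √(EG − F²) = sqrt(u^2 + 4). At the given point: sqrt(241)/2.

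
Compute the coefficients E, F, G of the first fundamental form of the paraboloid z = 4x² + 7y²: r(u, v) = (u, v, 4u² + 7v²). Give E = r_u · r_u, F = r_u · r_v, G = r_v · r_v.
E = 64*u^2 + 1;  F = 112*u*v;  G = 196*v^2 + 1

Compute partials: r_u = (1, 0, 8*u), r_v = (0, 1, 14*v). Then
  E = r_u · r_u = 64*u^2 + 1,
  F = r_u · r_v = 112*u*v,
  G = r_v · r_v = 196*v^2 + 1.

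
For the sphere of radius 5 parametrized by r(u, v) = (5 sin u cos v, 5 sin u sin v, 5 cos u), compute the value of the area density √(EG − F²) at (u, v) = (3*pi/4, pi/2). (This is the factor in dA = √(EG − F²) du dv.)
√(EG − F²)|_{(3*pi/4, pi/2)} = 25*sqrt(2)/2

E = 25, F = 0, G = 25*sin(u)^2, so EG − F² = 625*sin(u)^2. Taking the positive square root: √(EG − F²) = 25*Abs(sin(u)). At (u, v) = (3*pi/4, pi/2): 25*sqrt(2)/2.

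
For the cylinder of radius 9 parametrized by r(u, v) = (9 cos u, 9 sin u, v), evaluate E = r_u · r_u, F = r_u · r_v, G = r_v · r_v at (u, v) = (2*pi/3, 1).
E = 81;  F = 0;  G = 1

Partials: r_u = (-9*sin(u), 9*cos(u), 0), r_v = (0, 0, 1). As functions of (u, v):
  E = r_u · r_u = 81,
  F = r_u · r_v = 0,
  G = r_v · r_v = 1.
Evaluating at (u, v) = (2*pi/3, 1): E = 81, F = 0, G = 1.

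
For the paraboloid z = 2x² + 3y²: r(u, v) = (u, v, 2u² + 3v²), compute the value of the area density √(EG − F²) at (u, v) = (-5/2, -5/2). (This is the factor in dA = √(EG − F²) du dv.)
√(EG − F²)|_{(-5/2, -5/2)} = sqrt(326)

E = 16*u^2 + 1, F = 24*u*v, G = 36*v^2 + 1, so EG − F² = 16*u^2 + 36*v^2 + 1. Taking the positive square root: √(EG − F²) = sqrt(16*u^2 + 36*v^2 + 1). At (u, v) = (-5/2, -5/2): sqrt(326).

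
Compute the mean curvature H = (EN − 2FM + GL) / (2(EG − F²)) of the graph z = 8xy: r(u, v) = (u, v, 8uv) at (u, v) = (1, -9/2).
H = 2304*sqrt(1361)/1852321

With E = 64*v^2 + 1, F = 64*u*v, G = 64*u^2 + 1, L = 0, M = 8/sqrt(64*u^2 + 64*v^2 + 1), N = 0, assemble
  H = (EN − 2FM + GL) / (2(EG − F²)) = -512*u*v/(64*u^2 + 64*v^2 + 1)^(3/2).
At (u, v) = (1, -9/2): H = 2304*sqrt(1361)/1852321.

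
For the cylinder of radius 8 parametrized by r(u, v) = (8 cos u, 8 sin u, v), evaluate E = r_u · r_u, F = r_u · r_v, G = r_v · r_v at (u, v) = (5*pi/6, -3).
E = 64;  F = 0;  G = 1

Partials: r_u = (-8*sin(u), 8*cos(u), 0), r_v = (0, 0, 1). As functions of (u, v):
  E = r_u · r_u = 64,
  F = r_u · r_v = 0,
  G = r_v · r_v = 1.
Evaluating at (u, v) = (5*pi/6, -3): E = 64, F = 0, G = 1.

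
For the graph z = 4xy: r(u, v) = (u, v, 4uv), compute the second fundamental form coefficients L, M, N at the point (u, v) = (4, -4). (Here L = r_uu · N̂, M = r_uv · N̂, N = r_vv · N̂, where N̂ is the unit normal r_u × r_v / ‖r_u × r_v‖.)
L = 0;  M = 4*sqrt(57)/171;  N = 0

Compute the unit normal N̂(u, v) = (-4*v/sqrt(16*u^2 + 16*v^2 + 1), -4*u/sqrt(16*u^2 + 16*v^2 + 1), 1/sqrt(16*u^2 + 16*v^2 + 1)), and the second partials r_uu, r_uv, r_vv. Take dot products:
  L(u, v) = r_uu · N̂ = 0,
  M(u, v) = r_uv · N̂ = 4/sqrt(16*u^2 + 16*v^2 + 1),
  N(u, v) = r_vv · N̂ = 0.
Evaluating at (u, v) = (4, -4):
  L = 0, M = 4*sqrt(57)/171, N = 0.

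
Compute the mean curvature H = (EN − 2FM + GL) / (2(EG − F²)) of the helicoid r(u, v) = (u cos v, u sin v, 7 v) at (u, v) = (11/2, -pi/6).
H = 0

With E = 1, F = 0, G = u^2 + 49, L = 0, M = -7/sqrt(u^2 + 49), N = 0, assemble
  H = (EN − 2FM + GL) / (2(EG − F²)) = 0.
At (u, v) = (11/2, -pi/6): H = 0.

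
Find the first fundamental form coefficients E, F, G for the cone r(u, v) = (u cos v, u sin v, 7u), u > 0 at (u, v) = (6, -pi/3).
E = 50;  F = 0;  G = 36

Partials: r_u = (cos(v), sin(v), 7), r_v = (-u*sin(v), u*cos(v), 0). As functions of (u, v):
  E = r_u · r_u = 50,
  F = r_u · r_v = 0,
  G = r_v · r_v = u^2.
Evaluating at (u, v) = (6, -pi/3): E = 50, F = 0, G = 36.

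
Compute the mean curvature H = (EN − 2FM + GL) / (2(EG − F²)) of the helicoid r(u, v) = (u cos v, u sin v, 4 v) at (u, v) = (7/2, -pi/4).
H = 0

With E = 1, F = 0, G = u^2 + 16, L = 0, M = -4/sqrt(u^2 + 16), N = 0, assemble
  H = (EN − 2FM + GL) / (2(EG − F²)) = 0.
At (u, v) = (7/2, -pi/4): H = 0.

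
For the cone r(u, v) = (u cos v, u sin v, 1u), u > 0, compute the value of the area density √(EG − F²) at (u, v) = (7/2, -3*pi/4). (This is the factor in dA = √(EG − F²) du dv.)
√(EG − F²)|_{(7/2, -3*pi/4)} = 7*sqrt(2)/2

E = 2, F = 0, G = u^2, so EG − F² = 2*u^2. Taking the positive square root: √(EG − F²) = sqrt(2)*Abs(u). At (u, v) = (7/2, -3*pi/4): 7*sqrt(2)/2.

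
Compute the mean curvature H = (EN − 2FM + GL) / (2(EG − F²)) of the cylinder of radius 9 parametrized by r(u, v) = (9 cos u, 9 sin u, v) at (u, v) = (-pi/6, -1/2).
H = -1/18

With E = 81, F = 0, G = 1, L = -9, M = 0, N = 0, assemble
  H = (EN − 2FM + GL) / (2(EG − F²)) = -1/18.
At (u, v) = (-pi/6, -1/2): H = -1/18.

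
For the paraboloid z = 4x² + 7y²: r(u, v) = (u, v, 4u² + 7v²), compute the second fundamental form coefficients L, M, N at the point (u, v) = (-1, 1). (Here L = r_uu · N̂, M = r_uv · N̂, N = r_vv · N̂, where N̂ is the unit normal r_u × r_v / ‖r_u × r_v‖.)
L = 8*sqrt(29)/87;  M = 0;  N = 14*sqrt(29)/87

Compute the unit normal N̂(u, v) = (-8*u/sqrt(64*u^2 + 196*v^2 + 1), -14*v/sqrt(64*u^2 + 196*v^2 + 1), 1/sqrt(64*u^2 + 196*v^2 + 1)), and the second partials r_uu, r_uv, r_vv. Take dot products:
  L(u, v) = r_uu · N̂ = 8/sqrt(64*u^2 + 196*v^2 + 1),
  M(u, v) = r_uv · N̂ = 0,
  N(u, v) = r_vv · N̂ = 14/sqrt(64*u^2 + 196*v^2 + 1).
Evaluating at (u, v) = (-1, 1):
  L = 8*sqrt(29)/87, M = 0, N = 14*sqrt(29)/87.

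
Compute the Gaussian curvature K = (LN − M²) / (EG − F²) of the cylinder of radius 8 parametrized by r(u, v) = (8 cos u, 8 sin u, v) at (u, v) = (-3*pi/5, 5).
K = 0

Coefficients of the first fundamental form: E = 64, F = 0, G = 1.
Coefficients of the second fundamental form: L = -8, M = 0, N = 0.
Assemble K = (LN − M²)/(EG − F²) = 0. At (u, v) = (-3*pi/5, 5): K = 0.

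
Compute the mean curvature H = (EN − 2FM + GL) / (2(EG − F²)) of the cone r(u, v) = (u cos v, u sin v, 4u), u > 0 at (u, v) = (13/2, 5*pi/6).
H = 4*sqrt(17)/221

With E = 17, F = 0, G = u^2, L = 0, M = 0, N = 4*sqrt(17)*u^2/(17*Abs(u)), assemble
  H = (EN − 2FM + GL) / (2(EG − F²)) = 2*sqrt(17)/(17*Abs(u)).
At (u, v) = (13/2, 5*pi/6): H = 4*sqrt(17)/221.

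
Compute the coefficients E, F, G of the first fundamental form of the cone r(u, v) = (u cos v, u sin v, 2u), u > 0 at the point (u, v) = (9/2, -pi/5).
E = 5;  F = 0;  G = 81/4

Partials: r_u = (cos(v), sin(v), 2), r_v = (-u*sin(v), u*cos(v), 0). As functions of (u, v):
  E = r_u · r_u = 5,
  F = r_u · r_v = 0,
  G = r_v · r_v = u^2.
Evaluating at (u, v) = (9/2, -pi/5): E = 5, F = 0, G = 81/4.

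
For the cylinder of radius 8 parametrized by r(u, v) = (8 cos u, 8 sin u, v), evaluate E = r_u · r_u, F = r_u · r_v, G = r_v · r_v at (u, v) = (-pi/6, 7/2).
E = 64;  F = 0;  G = 1

Partials: r_u = (-8*sin(u), 8*cos(u), 0), r_v = (0, 0, 1). As functions of (u, v):
  E = r_u · r_u = 64,
  F = r_u · r_v = 0,
  G = r_v · r_v = 1.
Evaluating at (u, v) = (-pi/6, 7/2): E = 64, F = 0, G = 1.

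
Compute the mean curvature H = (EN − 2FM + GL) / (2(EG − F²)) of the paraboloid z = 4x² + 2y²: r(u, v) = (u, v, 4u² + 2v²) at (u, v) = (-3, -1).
H = 1222*sqrt(593)/351649

With E = 64*u^2 + 1, F = 32*u*v, G = 16*v^2 + 1, L = 8/sqrt(64*u^2 + 16*v^2 + 1), M = 0, N = 4/sqrt(64*u^2 + 16*v^2 + 1), assemble
  H = (EN − 2FM + GL) / (2(EG − F²)) = 2*(64*u^2 + 32*v^2 + 3)/(64*u^2 + 16*v^2 + 1)^(3/2).
At (u, v) = (-3, -1): H = 1222*sqrt(593)/351649.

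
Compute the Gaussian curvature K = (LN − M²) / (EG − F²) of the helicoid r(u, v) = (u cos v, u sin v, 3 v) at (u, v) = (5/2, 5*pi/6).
K = -144/3721

Coefficients of the first fundamental form: E = 1, F = 0, G = u^2 + 9.
Coefficients of the second fundamental form: L = 0, M = -3/sqrt(u^2 + 9), N = 0.
Assemble K = (LN − M²)/(EG − F²) = -9/(u^2 + 9)^2. At (u, v) = (5/2, 5*pi/6): K = -144/3721.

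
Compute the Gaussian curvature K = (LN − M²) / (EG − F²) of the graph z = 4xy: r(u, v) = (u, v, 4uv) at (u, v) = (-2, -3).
K = -16/43681

Coefficients of the first fundamental form: E = 16*v^2 + 1, F = 16*u*v, G = 16*u^2 + 1.
Coefficients of the second fundamental form: L = 0, M = 4/sqrt(16*u^2 + 16*v^2 + 1), N = 0.
Assemble K = (LN − M²)/(EG − F²) = -16/(256*u^4 + 512*u^2*v^2 + 32*u^2 + 256*v^4 + 32*v^2 + 1). At (u, v) = (-2, -3): K = -16/43681.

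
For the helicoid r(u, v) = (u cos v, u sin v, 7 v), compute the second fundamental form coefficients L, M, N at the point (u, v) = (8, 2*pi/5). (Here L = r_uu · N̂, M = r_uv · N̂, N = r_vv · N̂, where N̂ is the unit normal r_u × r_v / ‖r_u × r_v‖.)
L = 0;  M = -7*sqrt(113)/113;  N = 0

Compute the unit normal N̂(u, v) = (7*sin(v)/sqrt(u^2 + 49), -7*cos(v)/sqrt(u^2 + 49), u/sqrt(u^2 + 49)), and the second partials r_uu, r_uv, r_vv. Take dot products:
  L(u, v) = r_uu · N̂ = 0,
  M(u, v) = r_uv · N̂ = -7/sqrt(u^2 + 49),
  N(u, v) = r_vv · N̂ = 0.
Evaluating at (u, v) = (8, 2*pi/5):
  L = 0, M = -7*sqrt(113)/113, N = 0.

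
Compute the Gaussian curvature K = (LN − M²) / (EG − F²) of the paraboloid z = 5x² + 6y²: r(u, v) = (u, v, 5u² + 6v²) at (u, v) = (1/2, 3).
K = 30/436921

Coefficients of the first fundamental form: E = 100*u^2 + 1, F = 120*u*v, G = 144*v^2 + 1.
Coefficients of the second fundamental form: L = 10/sqrt(100*u^2 + 144*v^2 + 1), M = 0, N = 12/sqrt(100*u^2 + 144*v^2 + 1).
Assemble K = (LN − M²)/(EG − F²) = 120/(10000*u^4 + 28800*u^2*v^2 + 200*u^2 + 20736*v^4 + 288*v^2 + 1). At (u, v) = (1/2, 3): K = 30/436921.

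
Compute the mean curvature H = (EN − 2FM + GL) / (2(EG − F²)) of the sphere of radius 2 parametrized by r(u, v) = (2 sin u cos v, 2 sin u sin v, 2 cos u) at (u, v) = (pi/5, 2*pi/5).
H = -1/2

With E = 4, F = 0, G = 4*sin(u)^2, L = -2*sin(u)/Abs(sin(u)), M = 0, N = -2*sin(u)^3/Abs(sin(u)), assemble
  H = (EN − 2FM + GL) / (2(EG − F²)) = -sin(u)/(2*Abs(sin(u))).
At (u, v) = (pi/5, 2*pi/5): H = -1/2.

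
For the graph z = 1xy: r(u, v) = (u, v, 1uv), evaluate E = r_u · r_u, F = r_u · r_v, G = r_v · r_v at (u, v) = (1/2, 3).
E = 10;  F = 3/2;  G = 5/4

Partials: r_u = (1, 0, v), r_v = (0, 1, u). As functions of (u, v):
  E = r_u · r_u = v^2 + 1,
  F = r_u · r_v = u*v,
  G = r_v · r_v = u^2 + 1.
Evaluating at (u, v) = (1/2, 3): E = 10, F = 3/2, G = 5/4.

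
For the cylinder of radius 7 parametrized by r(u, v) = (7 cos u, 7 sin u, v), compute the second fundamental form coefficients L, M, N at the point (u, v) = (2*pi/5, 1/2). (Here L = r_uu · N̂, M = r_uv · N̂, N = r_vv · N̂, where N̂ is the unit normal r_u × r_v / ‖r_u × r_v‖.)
L = -7;  M = 0;  N = 0

Compute the unit normal N̂(u, v) = (cos(u), sin(u), 0), and the second partials r_uu, r_uv, r_vv. Take dot products:
  L(u, v) = r_uu · N̂ = -7,
  M(u, v) = r_uv · N̂ = 0,
  N(u, v) = r_vv · N̂ = 0.
Evaluating at (u, v) = (2*pi/5, 1/2):
  L = -7, M = 0, N = 0.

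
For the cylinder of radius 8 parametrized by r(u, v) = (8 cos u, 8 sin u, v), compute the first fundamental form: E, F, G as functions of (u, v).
E = 64;  F = 0;  G = 1

Compute partials: r_u = (-8*sin(u), 8*cos(u), 0), r_v = (0, 0, 1). Then
  E = r_u · r_u = 64,
  F = r_u · r_v = 0,
  G = r_v · r_v = 1.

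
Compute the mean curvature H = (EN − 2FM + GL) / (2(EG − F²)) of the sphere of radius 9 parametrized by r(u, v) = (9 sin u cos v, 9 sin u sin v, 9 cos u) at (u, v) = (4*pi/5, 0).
H = -1/9

With E = 81, F = 0, G = 81*sin(u)^2, L = -9*sin(u)/Abs(sin(u)), M = 0, N = -9*sin(u)^3/Abs(sin(u)), assemble
  H = (EN − 2FM + GL) / (2(EG − F²)) = -sin(u)/(9*Abs(sin(u))).
At (u, v) = (4*pi/5, 0): H = -1/9.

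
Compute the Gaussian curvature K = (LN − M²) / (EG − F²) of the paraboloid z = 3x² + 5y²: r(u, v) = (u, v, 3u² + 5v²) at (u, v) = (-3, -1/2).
K = 3/6125

Coefficients of the first fundamental form: E = 36*u^2 + 1, F = 60*u*v, G = 100*v^2 + 1.
Coefficients of the second fundamental form: L = 6/sqrt(36*u^2 + 100*v^2 + 1), M = 0, N = 10/sqrt(36*u^2 + 100*v^2 + 1).
Assemble K = (LN − M²)/(EG − F²) = 60/(1296*u^4 + 7200*u^2*v^2 + 72*u^2 + 10000*v^4 + 200*v^2 + 1). At (u, v) = (-3, -1/2): K = 3/6125.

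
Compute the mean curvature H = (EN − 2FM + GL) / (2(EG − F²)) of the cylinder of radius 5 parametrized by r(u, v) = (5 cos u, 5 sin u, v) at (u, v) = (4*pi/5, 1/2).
H = -1/10

With E = 25, F = 0, G = 1, L = -5, M = 0, N = 0, assemble
  H = (EN − 2FM + GL) / (2(EG − F²)) = -1/10.
At (u, v) = (4*pi/5, 1/2): H = -1/10.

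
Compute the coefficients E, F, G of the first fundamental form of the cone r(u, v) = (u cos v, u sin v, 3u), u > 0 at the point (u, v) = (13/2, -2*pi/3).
E = 10;  F = 0;  G = 169/4

Partials: r_u = (cos(v), sin(v), 3), r_v = (-u*sin(v), u*cos(v), 0). As functions of (u, v):
  E = r_u · r_u = 10,
  F = r_u · r_v = 0,
  G = r_v · r_v = u^2.
Evaluating at (u, v) = (13/2, -2*pi/3): E = 10, F = 0, G = 169/4.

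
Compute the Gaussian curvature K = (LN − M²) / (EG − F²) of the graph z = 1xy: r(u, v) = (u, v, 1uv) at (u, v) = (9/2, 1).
K = -16/7921

Coefficients of the first fundamental form: E = v^2 + 1, F = u*v, G = u^2 + 1.
Coefficients of the second fundamental form: L = 0, M = 1/sqrt(u^2 + v^2 + 1), N = 0.
Assemble K = (LN − M²)/(EG − F²) = 1/((u^2*v^2 - (u^2 + 1)*(v^2 + 1))*(u^2 + v^2 + 1)). At (u, v) = (9/2, 1): K = -16/7921.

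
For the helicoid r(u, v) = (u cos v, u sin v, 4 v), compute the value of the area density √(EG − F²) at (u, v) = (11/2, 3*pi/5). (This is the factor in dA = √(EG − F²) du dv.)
√(EG − F²)|_{(11/2, 3*pi/5)} = sqrt(185)/2

E = 1, F = 0, G = u^2 + 16, so EG − F² = u^2 + 16. Taking the positive square root: √(EG − F²) = sqrt(u^2 + 16). At (u, v) = (11/2, 3*pi/5): sqrt(185)/2.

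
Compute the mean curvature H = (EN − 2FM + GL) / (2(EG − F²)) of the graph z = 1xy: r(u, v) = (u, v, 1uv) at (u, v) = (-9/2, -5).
H = -36*sqrt(185)/6845

With E = v^2 + 1, F = u*v, G = u^2 + 1, L = 0, M = 1/sqrt(u^2 + v^2 + 1), N = 0, assemble
  H = (EN − 2FM + GL) / (2(EG − F²)) = -u*v/(u^2 + v^2 + 1)^(3/2).
At (u, v) = (-9/2, -5): H = -36*sqrt(185)/6845.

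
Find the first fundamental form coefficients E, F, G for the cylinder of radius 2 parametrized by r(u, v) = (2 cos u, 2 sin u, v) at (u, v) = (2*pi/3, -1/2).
E = 4;  F = 0;  G = 1

Partials: r_u = (-2*sin(u), 2*cos(u), 0), r_v = (0, 0, 1). As functions of (u, v):
  E = r_u · r_u = 4,
  F = r_u · r_v = 0,
  G = r_v · r_v = 1.
Evaluating at (u, v) = (2*pi/3, -1/2): E = 4, F = 0, G = 1.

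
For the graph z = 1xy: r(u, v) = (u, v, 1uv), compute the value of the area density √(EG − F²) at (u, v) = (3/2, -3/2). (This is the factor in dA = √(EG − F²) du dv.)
√(EG − F²)|_{(3/2, -3/2)} = sqrt(22)/2

E = v^2 + 1, F = u*v, G = u^2 + 1, so EG − F² = u^2 + v^2 + 1. Taking the positive square root: √(EG − F²) = sqrt(u^2 + v^2 + 1). At (u, v) = (3/2, -3/2): sqrt(22)/2.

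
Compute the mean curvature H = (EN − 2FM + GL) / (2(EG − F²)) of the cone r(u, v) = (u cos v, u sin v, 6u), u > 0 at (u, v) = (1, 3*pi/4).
H = 3*sqrt(37)/37

With E = 37, F = 0, G = u^2, L = 0, M = 0, N = 6*sqrt(37)*u^2/(37*Abs(u)), assemble
  H = (EN − 2FM + GL) / (2(EG − F²)) = 3*sqrt(37)/(37*Abs(u)).
At (u, v) = (1, 3*pi/4): H = 3*sqrt(37)/37.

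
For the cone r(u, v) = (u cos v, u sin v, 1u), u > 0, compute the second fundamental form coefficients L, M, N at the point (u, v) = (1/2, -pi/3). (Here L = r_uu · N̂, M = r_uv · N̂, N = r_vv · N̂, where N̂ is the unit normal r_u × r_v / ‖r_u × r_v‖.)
L = 0;  M = 0;  N = sqrt(2)/4

Compute the unit normal N̂(u, v) = (-sqrt(2)*u*cos(v)/(2*Abs(u)), -sqrt(2)*u*sin(v)/(2*Abs(u)), sqrt(2)*u/(2*Abs(u))), and the second partials r_uu, r_uv, r_vv. Take dot products:
  L(u, v) = r_uu · N̂ = 0,
  M(u, v) = r_uv · N̂ = 0,
  N(u, v) = r_vv · N̂ = sqrt(2)*u^2/(2*Abs(u)).
Evaluating at (u, v) = (1/2, -pi/3):
  L = 0, M = 0, N = sqrt(2)/4.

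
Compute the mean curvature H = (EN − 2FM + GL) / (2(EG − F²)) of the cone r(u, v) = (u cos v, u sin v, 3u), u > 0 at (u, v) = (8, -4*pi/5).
H = 3*sqrt(10)/160

With E = 10, F = 0, G = u^2, L = 0, M = 0, N = 3*sqrt(10)*u^2/(10*Abs(u)), assemble
  H = (EN − 2FM + GL) / (2(EG − F²)) = 3*sqrt(10)/(20*Abs(u)).
At (u, v) = (8, -4*pi/5): H = 3*sqrt(10)/160.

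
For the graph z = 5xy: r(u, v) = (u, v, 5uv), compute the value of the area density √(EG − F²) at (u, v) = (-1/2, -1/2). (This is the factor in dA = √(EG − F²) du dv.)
√(EG − F²)|_{(-1/2, -1/2)} = 3*sqrt(6)/2

E = 25*v^2 + 1, F = 25*u*v, G = 25*u^2 + 1, so EG − F² = 25*u^2 + 25*v^2 + 1. Taking the positive square root: √(EG − F²) = sqrt(25*u^2 + 25*v^2 + 1). At (u, v) = (-1/2, -1/2): 3*sqrt(6)/2.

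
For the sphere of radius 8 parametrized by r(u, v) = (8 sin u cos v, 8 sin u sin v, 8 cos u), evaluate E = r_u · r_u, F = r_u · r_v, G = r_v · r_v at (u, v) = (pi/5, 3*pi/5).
E = 64;  F = 0;  G = 40 - 8*sqrt(5)

Partials: r_u = (8*cos(u)*cos(v), 8*sin(v)*cos(u), -8*sin(u)), r_v = (-8*sin(u)*sin(v), 8*sin(u)*cos(v), 0). As functions of (u, v):
  E = r_u · r_u = 64,
  F = r_u · r_v = 0,
  G = r_v · r_v = 64*sin(u)^2.
Evaluating at (u, v) = (pi/5, 3*pi/5): E = 64, F = 0, G = 40 - 8*sqrt(5).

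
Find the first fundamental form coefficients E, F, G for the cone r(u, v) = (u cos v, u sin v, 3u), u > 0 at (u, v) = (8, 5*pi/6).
E = 10;  F = 0;  G = 64

Partials: r_u = (cos(v), sin(v), 3), r_v = (-u*sin(v), u*cos(v), 0). As functions of (u, v):
  E = r_u · r_u = 10,
  F = r_u · r_v = 0,
  G = r_v · r_v = u^2.
Evaluating at (u, v) = (8, 5*pi/6): E = 10, F = 0, G = 64.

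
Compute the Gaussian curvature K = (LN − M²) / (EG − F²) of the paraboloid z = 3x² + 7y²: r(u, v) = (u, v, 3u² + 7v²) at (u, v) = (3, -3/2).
K = 21/146689

Coefficients of the first fundamental form: E = 36*u^2 + 1, F = 84*u*v, G = 196*v^2 + 1.
Coefficients of the second fundamental form: L = 6/sqrt(36*u^2 + 196*v^2 + 1), M = 0, N = 14/sqrt(36*u^2 + 196*v^2 + 1).
Assemble K = (LN − M²)/(EG − F²) = 84/(1296*u^4 + 14112*u^2*v^2 + 72*u^2 + 38416*v^4 + 392*v^2 + 1). At (u, v) = (3, -3/2): K = 21/146689.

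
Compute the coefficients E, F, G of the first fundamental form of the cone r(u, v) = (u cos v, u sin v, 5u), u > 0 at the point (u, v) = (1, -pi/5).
E = 26;  F = 0;  G = 1

Partials: r_u = (cos(v), sin(v), 5), r_v = (-u*sin(v), u*cos(v), 0). As functions of (u, v):
  E = r_u · r_u = 26,
  F = r_u · r_v = 0,
  G = r_v · r_v = u^2.
Evaluating at (u, v) = (1, -pi/5): E = 26, F = 0, G = 1.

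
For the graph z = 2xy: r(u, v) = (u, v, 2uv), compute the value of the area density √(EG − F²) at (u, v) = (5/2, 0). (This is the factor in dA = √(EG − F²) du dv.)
√(EG − F²)|_{(5/2, 0)} = sqrt(26)

E = 4*v^2 + 1, F = 4*u*v, G = 4*u^2 + 1, so EG − F² = 4*u^2 + 4*v^2 + 1. Taking the positive square root: √(EG − F²) = sqrt(4*u^2 + 4*v^2 + 1). At (u, v) = (5/2, 0): sqrt(26).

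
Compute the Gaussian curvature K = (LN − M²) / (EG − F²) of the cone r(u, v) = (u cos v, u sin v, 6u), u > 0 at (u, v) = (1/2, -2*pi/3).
K = 0

Coefficients of the first fundamental form: E = 37, F = 0, G = u^2.
Coefficients of the second fundamental form: L = 0, M = 0, N = 6*sqrt(37)*u^2/(37*Abs(u)).
Assemble K = (LN − M²)/(EG − F²) = 0. At (u, v) = (1/2, -2*pi/3): K = 0.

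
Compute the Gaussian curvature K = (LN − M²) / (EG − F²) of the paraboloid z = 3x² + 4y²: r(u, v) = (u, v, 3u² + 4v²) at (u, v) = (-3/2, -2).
K = 12/28561

Coefficients of the first fundamental form: E = 36*u^2 + 1, F = 48*u*v, G = 64*v^2 + 1.
Coefficients of the second fundamental form: L = 6/sqrt(36*u^2 + 64*v^2 + 1), M = 0, N = 8/sqrt(36*u^2 + 64*v^2 + 1).
Assemble K = (LN − M²)/(EG − F²) = 48/(1296*u^4 + 4608*u^2*v^2 + 72*u^2 + 4096*v^4 + 128*v^2 + 1). At (u, v) = (-3/2, -2): K = 12/28561.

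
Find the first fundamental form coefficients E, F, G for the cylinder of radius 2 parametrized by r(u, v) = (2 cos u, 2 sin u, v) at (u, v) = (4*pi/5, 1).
E = 4;  F = 0;  G = 1

Partials: r_u = (-2*sin(u), 2*cos(u), 0), r_v = (0, 0, 1). As functions of (u, v):
  E = r_u · r_u = 4,
  F = r_u · r_v = 0,
  G = r_v · r_v = 1.
Evaluating at (u, v) = (4*pi/5, 1): E = 4, F = 0, G = 1.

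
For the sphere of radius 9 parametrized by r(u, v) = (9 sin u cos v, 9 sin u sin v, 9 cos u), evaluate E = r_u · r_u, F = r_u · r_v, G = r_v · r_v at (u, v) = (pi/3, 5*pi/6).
E = 81;  F = 0;  G = 243/4

Partials: r_u = (9*cos(u)*cos(v), 9*sin(v)*cos(u), -9*sin(u)), r_v = (-9*sin(u)*sin(v), 9*sin(u)*cos(v), 0). As functions of (u, v):
  E = r_u · r_u = 81,
  F = r_u · r_v = 0,
  G = r_v · r_v = 81*sin(u)^2.
Evaluating at (u, v) = (pi/3, 5*pi/6): E = 81, F = 0, G = 243/4.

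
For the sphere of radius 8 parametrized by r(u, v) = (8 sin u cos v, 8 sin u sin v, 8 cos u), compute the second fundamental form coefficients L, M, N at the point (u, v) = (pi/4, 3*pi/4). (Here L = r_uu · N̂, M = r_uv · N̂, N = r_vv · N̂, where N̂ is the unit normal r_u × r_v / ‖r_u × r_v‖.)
L = -8;  M = 0;  N = -4

Compute the unit normal N̂(u, v) = (sin(u)^2*cos(v)/Abs(sin(u)), sin(u)^2*sin(v)/Abs(sin(u)), sin(2*u)/(2*Abs(sin(u)))), and the second partials r_uu, r_uv, r_vv. Take dot products:
  L(u, v) = r_uu · N̂ = -8*sin(u)/Abs(sin(u)),
  M(u, v) = r_uv · N̂ = 0,
  N(u, v) = r_vv · N̂ = -8*sin(u)^3/Abs(sin(u)).
Evaluating at (u, v) = (pi/4, 3*pi/4):
  L = -8, M = 0, N = -4.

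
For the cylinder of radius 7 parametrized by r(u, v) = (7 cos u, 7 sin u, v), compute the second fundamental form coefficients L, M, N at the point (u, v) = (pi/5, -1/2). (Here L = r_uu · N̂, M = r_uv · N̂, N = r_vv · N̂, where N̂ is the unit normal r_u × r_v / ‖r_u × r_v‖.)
L = -7;  M = 0;  N = 0

Compute the unit normal N̂(u, v) = (cos(u), sin(u), 0), and the second partials r_uu, r_uv, r_vv. Take dot products:
  L(u, v) = r_uu · N̂ = -7,
  M(u, v) = r_uv · N̂ = 0,
  N(u, v) = r_vv · N̂ = 0.
Evaluating at (u, v) = (pi/5, -1/2):
  L = -7, M = 0, N = 0.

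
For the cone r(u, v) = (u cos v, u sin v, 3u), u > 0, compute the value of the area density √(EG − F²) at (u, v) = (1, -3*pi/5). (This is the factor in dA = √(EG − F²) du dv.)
√(EG − F²)|_{(1, -3*pi/5)} = sqrt(10)

E = 10, F = 0, G = u^2, so EG − F² = 10*u^2. Taking the positive square root: √(EG − F²) = sqrt(10)*Abs(u). At (u, v) = (1, -3*pi/5): sqrt(10).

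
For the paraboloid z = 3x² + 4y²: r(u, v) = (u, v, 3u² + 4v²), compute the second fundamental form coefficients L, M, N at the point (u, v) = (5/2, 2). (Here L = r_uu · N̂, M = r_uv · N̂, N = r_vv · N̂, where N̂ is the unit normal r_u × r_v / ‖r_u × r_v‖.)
L = 3*sqrt(482)/241;  M = 0;  N = 4*sqrt(482)/241

Compute the unit normal N̂(u, v) = (-6*u/sqrt(36*u^2 + 64*v^2 + 1), -8*v/sqrt(36*u^2 + 64*v^2 + 1), 1/sqrt(36*u^2 + 64*v^2 + 1)), and the second partials r_uu, r_uv, r_vv. Take dot products:
  L(u, v) = r_uu · N̂ = 6/sqrt(36*u^2 + 64*v^2 + 1),
  M(u, v) = r_uv · N̂ = 0,
  N(u, v) = r_vv · N̂ = 8/sqrt(36*u^2 + 64*v^2 + 1).
Evaluating at (u, v) = (5/2, 2):
  L = 3*sqrt(482)/241, M = 0, N = 4*sqrt(482)/241.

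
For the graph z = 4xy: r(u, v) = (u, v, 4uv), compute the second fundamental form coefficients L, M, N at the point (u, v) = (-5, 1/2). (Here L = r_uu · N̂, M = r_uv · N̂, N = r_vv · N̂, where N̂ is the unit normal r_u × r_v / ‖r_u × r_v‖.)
L = 0;  M = 4*sqrt(5)/45;  N = 0

Compute the unit normal N̂(u, v) = (-4*v/sqrt(16*u^2 + 16*v^2 + 1), -4*u/sqrt(16*u^2 + 16*v^2 + 1), 1/sqrt(16*u^2 + 16*v^2 + 1)), and the second partials r_uu, r_uv, r_vv. Take dot products:
  L(u, v) = r_uu · N̂ = 0,
  M(u, v) = r_uv · N̂ = 4/sqrt(16*u^2 + 16*v^2 + 1),
  N(u, v) = r_vv · N̂ = 0.
Evaluating at (u, v) = (-5, 1/2):
  L = 0, M = 4*sqrt(5)/45, N = 0.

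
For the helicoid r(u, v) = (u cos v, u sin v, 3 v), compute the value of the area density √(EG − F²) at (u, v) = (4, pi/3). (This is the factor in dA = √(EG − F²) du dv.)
√(EG − F²)|_{(4, pi/3)} = 5

E = 1, F = 0, G = u^2 + 9, so EG − F² = u^2 + 9. Taking the positive square root: √(EG − F²) = sqrt(u^2 + 9). At (u, v) = (4, pi/3): 5.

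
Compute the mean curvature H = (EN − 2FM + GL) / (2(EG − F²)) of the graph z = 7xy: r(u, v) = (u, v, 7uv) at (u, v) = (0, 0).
H = 0

With E = 49*v^2 + 1, F = 49*u*v, G = 49*u^2 + 1, L = 0, M = 7/sqrt(49*u^2 + 49*v^2 + 1), N = 0, assemble
  H = (EN − 2FM + GL) / (2(EG − F²)) = -343*u*v/(49*u^2 + 49*v^2 + 1)^(3/2).
At (u, v) = (0, 0): H = 0.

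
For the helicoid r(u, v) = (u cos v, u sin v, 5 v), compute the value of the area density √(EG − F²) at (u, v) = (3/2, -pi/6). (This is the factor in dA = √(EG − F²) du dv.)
√(EG − F²)|_{(3/2, -pi/6)} = sqrt(109)/2

E = 1, F = 0, G = u^2 + 25, so EG − F² = u^2 + 25. Taking the positive square root: √(EG − F²) = sqrt(u^2 + 25). At (u, v) = (3/2, -pi/6): sqrt(109)/2.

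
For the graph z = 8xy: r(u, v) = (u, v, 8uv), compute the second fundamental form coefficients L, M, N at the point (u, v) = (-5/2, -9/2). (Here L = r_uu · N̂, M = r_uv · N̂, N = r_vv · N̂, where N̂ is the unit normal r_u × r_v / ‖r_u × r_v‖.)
L = 0;  M = 8*sqrt(1697)/1697;  N = 0

Compute the unit normal N̂(u, v) = (-8*v/sqrt(64*u^2 + 64*v^2 + 1), -8*u/sqrt(64*u^2 + 64*v^2 + 1), 1/sqrt(64*u^2 + 64*v^2 + 1)), and the second partials r_uu, r_uv, r_vv. Take dot products:
  L(u, v) = r_uu · N̂ = 0,
  M(u, v) = r_uv · N̂ = 8/sqrt(64*u^2 + 64*v^2 + 1),
  N(u, v) = r_vv · N̂ = 0.
Evaluating at (u, v) = (-5/2, -9/2):
  L = 0, M = 8*sqrt(1697)/1697, N = 0.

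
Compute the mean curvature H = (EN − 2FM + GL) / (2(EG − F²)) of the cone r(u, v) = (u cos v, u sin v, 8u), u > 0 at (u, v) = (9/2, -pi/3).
H = 8*sqrt(65)/585

With E = 65, F = 0, G = u^2, L = 0, M = 0, N = 8*sqrt(65)*u^2/(65*Abs(u)), assemble
  H = (EN − 2FM + GL) / (2(EG − F²)) = 4*sqrt(65)/(65*Abs(u)).
At (u, v) = (9/2, -pi/3): H = 8*sqrt(65)/585.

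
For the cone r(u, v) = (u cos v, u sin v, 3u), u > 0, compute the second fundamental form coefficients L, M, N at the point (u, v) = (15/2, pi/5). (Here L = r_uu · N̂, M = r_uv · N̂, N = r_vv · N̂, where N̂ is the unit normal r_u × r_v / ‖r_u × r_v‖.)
L = 0;  M = 0;  N = 9*sqrt(10)/4

Compute the unit normal N̂(u, v) = (-3*sqrt(10)*u*cos(v)/(10*Abs(u)), -3*sqrt(10)*u*sin(v)/(10*Abs(u)), sqrt(10)*u/(10*Abs(u))), and the second partials r_uu, r_uv, r_vv. Take dot products:
  L(u, v) = r_uu · N̂ = 0,
  M(u, v) = r_uv · N̂ = 0,
  N(u, v) = r_vv · N̂ = 3*sqrt(10)*u^2/(10*Abs(u)).
Evaluating at (u, v) = (15/2, pi/5):
  L = 0, M = 0, N = 9*sqrt(10)/4.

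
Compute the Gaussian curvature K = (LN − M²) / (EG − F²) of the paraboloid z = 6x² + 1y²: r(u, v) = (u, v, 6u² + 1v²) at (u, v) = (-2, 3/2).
K = 6/85849

Coefficients of the first fundamental form: E = 144*u^2 + 1, F = 24*u*v, G = 4*v^2 + 1.
Coefficients of the second fundamental form: L = 12/sqrt(144*u^2 + 4*v^2 + 1), M = 0, N = 2/sqrt(144*u^2 + 4*v^2 + 1).
Assemble K = (LN − M²)/(EG − F²) = 24/(20736*u^4 + 1152*u^2*v^2 + 288*u^2 + 16*v^4 + 8*v^2 + 1). At (u, v) = (-2, 3/2): K = 6/85849.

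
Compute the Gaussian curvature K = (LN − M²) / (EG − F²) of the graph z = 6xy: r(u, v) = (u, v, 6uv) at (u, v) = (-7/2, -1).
K = -9/57121

Coefficients of the first fundamental form: E = 36*v^2 + 1, F = 36*u*v, G = 36*u^2 + 1.
Coefficients of the second fundamental form: L = 0, M = 6/sqrt(36*u^2 + 36*v^2 + 1), N = 0.
Assemble K = (LN − M²)/(EG − F²) = -36/(1296*u^4 + 2592*u^2*v^2 + 72*u^2 + 1296*v^4 + 72*v^2 + 1). At (u, v) = (-7/2, -1): K = -9/57121.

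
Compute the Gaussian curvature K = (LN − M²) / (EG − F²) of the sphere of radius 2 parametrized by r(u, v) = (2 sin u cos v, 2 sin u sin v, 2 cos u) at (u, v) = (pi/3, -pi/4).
K = 1/4

Coefficients of the first fundamental form: E = 4, F = 0, G = 4*sin(u)^2.
Coefficients of the second fundamental form: L = -2*sin(u)/Abs(sin(u)), M = 0, N = -2*sin(u)^3/Abs(sin(u)).
Assemble K = (LN − M²)/(EG − F²) = 1/4. At (u, v) = (pi/3, -pi/4): K = 1/4.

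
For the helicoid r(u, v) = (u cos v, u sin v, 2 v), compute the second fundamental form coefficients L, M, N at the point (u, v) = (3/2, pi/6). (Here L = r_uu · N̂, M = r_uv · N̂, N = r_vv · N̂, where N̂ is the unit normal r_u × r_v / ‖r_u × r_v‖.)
L = 0;  M = -4/5;  N = 0

Compute the unit normal N̂(u, v) = (2*sin(v)/sqrt(u^2 + 4), -2*cos(v)/sqrt(u^2 + 4), u/sqrt(u^2 + 4)), and the second partials r_uu, r_uv, r_vv. Take dot products:
  L(u, v) = r_uu · N̂ = 0,
  M(u, v) = r_uv · N̂ = -2/sqrt(u^2 + 4),
  N(u, v) = r_vv · N̂ = 0.
Evaluating at (u, v) = (3/2, pi/6):
  L = 0, M = -4/5, N = 0.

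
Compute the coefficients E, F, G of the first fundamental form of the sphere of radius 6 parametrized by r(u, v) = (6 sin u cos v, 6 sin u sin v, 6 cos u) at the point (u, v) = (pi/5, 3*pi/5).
E = 36;  F = 0;  G = 45/2 - 9*sqrt(5)/2

Partials: r_u = (6*cos(u)*cos(v), 6*sin(v)*cos(u), -6*sin(u)), r_v = (-6*sin(u)*sin(v), 6*sin(u)*cos(v), 0). As functions of (u, v):
  E = r_u · r_u = 36,
  F = r_u · r_v = 0,
  G = r_v · r_v = 36*sin(u)^2.
Evaluating at (u, v) = (pi/5, 3*pi/5): E = 36, F = 0, G = 45/2 - 9*sqrt(5)/2.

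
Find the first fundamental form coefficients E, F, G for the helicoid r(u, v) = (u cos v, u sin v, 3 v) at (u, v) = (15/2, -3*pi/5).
E = 1;  F = 0;  G = 261/4

Partials: r_u = (cos(v), sin(v), 0), r_v = (-u*sin(v), u*cos(v), 3). As functions of (u, v):
  E = r_u · r_u = 1,
  F = r_u · r_v = 0,
  G = r_v · r_v = u^2 + 9.
Evaluating at (u, v) = (15/2, -3*pi/5): E = 1, F = 0, G = 261/4.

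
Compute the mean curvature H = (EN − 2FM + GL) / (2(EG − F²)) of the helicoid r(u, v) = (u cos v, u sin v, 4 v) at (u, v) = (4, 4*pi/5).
H = 0

With E = 1, F = 0, G = u^2 + 16, L = 0, M = -4/sqrt(u^2 + 16), N = 0, assemble
  H = (EN − 2FM + GL) / (2(EG − F²)) = 0.
At (u, v) = (4, 4*pi/5): H = 0.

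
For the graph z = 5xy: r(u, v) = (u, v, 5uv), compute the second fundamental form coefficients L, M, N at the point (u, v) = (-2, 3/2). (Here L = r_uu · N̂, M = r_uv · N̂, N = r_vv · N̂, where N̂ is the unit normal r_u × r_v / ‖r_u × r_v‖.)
L = 0;  M = 10*sqrt(629)/629;  N = 0

Compute the unit normal N̂(u, v) = (-5*v/sqrt(25*u^2 + 25*v^2 + 1), -5*u/sqrt(25*u^2 + 25*v^2 + 1), 1/sqrt(25*u^2 + 25*v^2 + 1)), and the second partials r_uu, r_uv, r_vv. Take dot products:
  L(u, v) = r_uu · N̂ = 0,
  M(u, v) = r_uv · N̂ = 5/sqrt(25*u^2 + 25*v^2 + 1),
  N(u, v) = r_vv · N̂ = 0.
Evaluating at (u, v) = (-2, 3/2):
  L = 0, M = 10*sqrt(629)/629, N = 0.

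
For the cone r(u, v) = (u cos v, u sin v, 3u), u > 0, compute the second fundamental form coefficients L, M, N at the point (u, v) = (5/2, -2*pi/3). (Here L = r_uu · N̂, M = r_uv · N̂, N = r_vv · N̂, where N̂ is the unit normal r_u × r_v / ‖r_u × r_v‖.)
L = 0;  M = 0;  N = 3*sqrt(10)/4

Compute the unit normal N̂(u, v) = (-3*sqrt(10)*u*cos(v)/(10*Abs(u)), -3*sqrt(10)*u*sin(v)/(10*Abs(u)), sqrt(10)*u/(10*Abs(u))), and the second partials r_uu, r_uv, r_vv. Take dot products:
  L(u, v) = r_uu · N̂ = 0,
  M(u, v) = r_uv · N̂ = 0,
  N(u, v) = r_vv · N̂ = 3*sqrt(10)*u^2/(10*Abs(u)).
Evaluating at (u, v) = (5/2, -2*pi/3):
  L = 0, M = 0, N = 3*sqrt(10)/4.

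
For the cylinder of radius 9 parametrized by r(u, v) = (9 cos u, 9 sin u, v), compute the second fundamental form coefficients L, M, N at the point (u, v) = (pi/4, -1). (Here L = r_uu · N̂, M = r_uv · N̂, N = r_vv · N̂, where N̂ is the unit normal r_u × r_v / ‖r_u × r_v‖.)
L = -9;  M = 0;  N = 0

Compute the unit normal N̂(u, v) = (cos(u), sin(u), 0), and the second partials r_uu, r_uv, r_vv. Take dot products:
  L(u, v) = r_uu · N̂ = -9,
  M(u, v) = r_uv · N̂ = 0,
  N(u, v) = r_vv · N̂ = 0.
Evaluating at (u, v) = (pi/4, -1):
  L = -9, M = 0, N = 0.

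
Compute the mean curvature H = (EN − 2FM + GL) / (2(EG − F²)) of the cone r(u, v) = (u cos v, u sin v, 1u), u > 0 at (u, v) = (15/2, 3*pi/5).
H = sqrt(2)/30

With E = 2, F = 0, G = u^2, L = 0, M = 0, N = sqrt(2)*u^2/(2*Abs(u)), assemble
  H = (EN − 2FM + GL) / (2(EG − F²)) = sqrt(2)/(4*Abs(u)).
At (u, v) = (15/2, 3*pi/5): H = sqrt(2)/30.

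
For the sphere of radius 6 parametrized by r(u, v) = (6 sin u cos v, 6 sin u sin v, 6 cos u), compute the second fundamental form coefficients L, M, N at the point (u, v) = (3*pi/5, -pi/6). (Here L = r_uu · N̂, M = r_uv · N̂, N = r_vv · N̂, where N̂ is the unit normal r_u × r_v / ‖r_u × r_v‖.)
L = -6;  M = 0;  N = -15/4 - 3*sqrt(5)/4

Compute the unit normal N̂(u, v) = (sin(u)^2*cos(v)/Abs(sin(u)), sin(u)^2*sin(v)/Abs(sin(u)), sin(2*u)/(2*Abs(sin(u)))), and the second partials r_uu, r_uv, r_vv. Take dot products:
  L(u, v) = r_uu · N̂ = -6*sin(u)/Abs(sin(u)),
  M(u, v) = r_uv · N̂ = 0,
  N(u, v) = r_vv · N̂ = -6*sin(u)^3/Abs(sin(u)).
Evaluating at (u, v) = (3*pi/5, -pi/6):
  L = -6, M = 0, N = -15/4 - 3*sqrt(5)/4.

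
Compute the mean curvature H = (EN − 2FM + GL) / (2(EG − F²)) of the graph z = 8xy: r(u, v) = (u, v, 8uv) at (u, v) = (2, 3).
H = -3072*sqrt(17)/99127

With E = 64*v^2 + 1, F = 64*u*v, G = 64*u^2 + 1, L = 0, M = 8/sqrt(64*u^2 + 64*v^2 + 1), N = 0, assemble
  H = (EN − 2FM + GL) / (2(EG − F²)) = -512*u*v/(64*u^2 + 64*v^2 + 1)^(3/2).
At (u, v) = (2, 3): H = -3072*sqrt(17)/99127.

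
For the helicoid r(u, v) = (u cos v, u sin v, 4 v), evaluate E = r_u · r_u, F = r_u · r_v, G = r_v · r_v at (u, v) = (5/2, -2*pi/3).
E = 1;  F = 0;  G = 89/4

Partials: r_u = (cos(v), sin(v), 0), r_v = (-u*sin(v), u*cos(v), 4). As functions of (u, v):
  E = r_u · r_u = 1,
  F = r_u · r_v = 0,
  G = r_v · r_v = u^2 + 16.
Evaluating at (u, v) = (5/2, -2*pi/3): E = 1, F = 0, G = 89/4.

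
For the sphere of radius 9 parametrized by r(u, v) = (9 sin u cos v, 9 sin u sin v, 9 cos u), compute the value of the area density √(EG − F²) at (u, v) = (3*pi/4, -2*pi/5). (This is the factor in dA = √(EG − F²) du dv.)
√(EG − F²)|_{(3*pi/4, -2*pi/5)} = 81*sqrt(2)/2

E = 81, F = 0, G = 81*sin(u)^2, so EG − F² = 6561*sin(u)^2. Taking the positive square root: √(EG − F²) = 81*Abs(sin(u)). At (u, v) = (3*pi/4, -2*pi/5): 81*sqrt(2)/2.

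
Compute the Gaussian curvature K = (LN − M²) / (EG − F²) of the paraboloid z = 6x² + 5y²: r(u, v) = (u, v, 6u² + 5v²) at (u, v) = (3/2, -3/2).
K = 6/15125

Coefficients of the first fundamental form: E = 144*u^2 + 1, F = 120*u*v, G = 100*v^2 + 1.
Coefficients of the second fundamental form: L = 12/sqrt(144*u^2 + 100*v^2 + 1), M = 0, N = 10/sqrt(144*u^2 + 100*v^2 + 1).
Assemble K = (LN − M²)/(EG − F²) = 120/(20736*u^4 + 28800*u^2*v^2 + 288*u^2 + 10000*v^4 + 200*v^2 + 1). At (u, v) = (3/2, -3/2): K = 6/15125.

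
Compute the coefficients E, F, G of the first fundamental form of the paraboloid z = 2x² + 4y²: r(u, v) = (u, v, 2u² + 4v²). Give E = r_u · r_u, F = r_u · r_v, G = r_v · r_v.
E = 16*u^2 + 1;  F = 32*u*v;  G = 64*v^2 + 1

Compute partials: r_u = (1, 0, 4*u), r_v = (0, 1, 8*v). Then
  E = r_u · r_u = 16*u^2 + 1,
  F = r_u · r_v = 32*u*v,
  G = r_v · r_v = 64*v^2 + 1.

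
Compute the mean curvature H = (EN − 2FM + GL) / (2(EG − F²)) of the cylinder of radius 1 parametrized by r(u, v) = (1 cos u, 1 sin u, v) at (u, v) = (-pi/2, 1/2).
H = -1/2

With E = 1, F = 0, G = 1, L = -1, M = 0, N = 0, assemble
  H = (EN − 2FM + GL) / (2(EG − F²)) = -1/2.
At (u, v) = (-pi/2, 1/2): H = -1/2.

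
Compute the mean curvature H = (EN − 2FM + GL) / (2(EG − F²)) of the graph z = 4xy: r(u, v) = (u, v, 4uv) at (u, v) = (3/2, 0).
H = 0

With E = 16*v^2 + 1, F = 16*u*v, G = 16*u^2 + 1, L = 0, M = 4/sqrt(16*u^2 + 16*v^2 + 1), N = 0, assemble
  H = (EN − 2FM + GL) / (2(EG − F²)) = -64*u*v/(16*u^2 + 16*v^2 + 1)^(3/2).
At (u, v) = (3/2, 0): H = 0.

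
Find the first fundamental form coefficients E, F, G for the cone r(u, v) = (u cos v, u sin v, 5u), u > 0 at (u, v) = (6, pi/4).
E = 26;  F = 0;  G = 36

Partials: r_u = (cos(v), sin(v), 5), r_v = (-u*sin(v), u*cos(v), 0). As functions of (u, v):
  E = r_u · r_u = 26,
  F = r_u · r_v = 0,
  G = r_v · r_v = u^2.
Evaluating at (u, v) = (6, pi/4): E = 26, F = 0, G = 36.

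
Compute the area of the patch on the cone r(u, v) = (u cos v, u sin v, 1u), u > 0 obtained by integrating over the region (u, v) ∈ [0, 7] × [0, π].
Area = 49*sqrt(2)*pi/2

Area = ∫∫ √(EG − F²) du dv with √(EG − F²) = sqrt(2)*Abs(u). Integrating over [0, 7] × [0, π] gives 49*sqrt(2)*pi/2.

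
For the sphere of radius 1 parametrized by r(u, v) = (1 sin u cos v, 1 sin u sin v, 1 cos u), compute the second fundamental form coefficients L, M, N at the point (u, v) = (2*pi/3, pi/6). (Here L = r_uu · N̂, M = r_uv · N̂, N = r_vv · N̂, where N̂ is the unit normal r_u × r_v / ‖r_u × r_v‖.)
L = -1;  M = 0;  N = -3/4

Compute the unit normal N̂(u, v) = (sin(u)^2*cos(v)/Abs(sin(u)), sin(u)^2*sin(v)/Abs(sin(u)), sin(2*u)/(2*Abs(sin(u)))), and the second partials r_uu, r_uv, r_vv. Take dot products:
  L(u, v) = r_uu · N̂ = -sin(u)/Abs(sin(u)),
  M(u, v) = r_uv · N̂ = 0,
  N(u, v) = r_vv · N̂ = -sin(u)^3/Abs(sin(u)).
Evaluating at (u, v) = (2*pi/3, pi/6):
  L = -1, M = 0, N = -3/4.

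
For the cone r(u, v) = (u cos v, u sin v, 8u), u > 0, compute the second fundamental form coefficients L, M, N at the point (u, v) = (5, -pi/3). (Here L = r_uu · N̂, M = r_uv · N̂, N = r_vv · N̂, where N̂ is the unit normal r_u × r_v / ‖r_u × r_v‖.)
L = 0;  M = 0;  N = 8*sqrt(65)/13

Compute the unit normal N̂(u, v) = (-8*sqrt(65)*u*cos(v)/(65*Abs(u)), -8*sqrt(65)*u*sin(v)/(65*Abs(u)), sqrt(65)*u/(65*Abs(u))), and the second partials r_uu, r_uv, r_vv. Take dot products:
  L(u, v) = r_uu · N̂ = 0,
  M(u, v) = r_uv · N̂ = 0,
  N(u, v) = r_vv · N̂ = 8*sqrt(65)*u^2/(65*Abs(u)).
Evaluating at (u, v) = (5, -pi/3):
  L = 0, M = 0, N = 8*sqrt(65)/13.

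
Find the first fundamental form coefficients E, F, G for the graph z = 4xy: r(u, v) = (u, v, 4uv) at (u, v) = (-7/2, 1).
E = 17;  F = -56;  G = 197

Partials: r_u = (1, 0, 4*v), r_v = (0, 1, 4*u). As functions of (u, v):
  E = r_u · r_u = 16*v^2 + 1,
  F = r_u · r_v = 16*u*v,
  G = r_v · r_v = 16*u^2 + 1.
Evaluating at (u, v) = (-7/2, 1): E = 17, F = -56, G = 197.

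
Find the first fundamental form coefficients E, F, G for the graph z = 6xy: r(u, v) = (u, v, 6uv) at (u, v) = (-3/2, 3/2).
E = 82;  F = -81;  G = 82

Partials: r_u = (1, 0, 6*v), r_v = (0, 1, 6*u). As functions of (u, v):
  E = r_u · r_u = 36*v^2 + 1,
  F = r_u · r_v = 36*u*v,
  G = r_v · r_v = 36*u^2 + 1.
Evaluating at (u, v) = (-3/2, 3/2): E = 82, F = -81, G = 82.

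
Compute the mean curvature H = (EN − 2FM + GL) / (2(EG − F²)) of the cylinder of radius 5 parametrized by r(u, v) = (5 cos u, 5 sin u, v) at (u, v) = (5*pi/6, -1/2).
H = -1/10

With E = 25, F = 0, G = 1, L = -5, M = 0, N = 0, assemble
  H = (EN − 2FM + GL) / (2(EG − F²)) = -1/10.
At (u, v) = (5*pi/6, -1/2): H = -1/10.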